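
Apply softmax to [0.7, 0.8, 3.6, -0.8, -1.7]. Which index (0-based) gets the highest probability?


Softmax is a monotonic transformation, so it preserves the argmax.
We need to find the index of the maximum logit.
Index 0: 0.7
Index 1: 0.8
Index 2: 3.6
Index 3: -0.8
Index 4: -1.7
Maximum logit = 3.6 at index 2

2


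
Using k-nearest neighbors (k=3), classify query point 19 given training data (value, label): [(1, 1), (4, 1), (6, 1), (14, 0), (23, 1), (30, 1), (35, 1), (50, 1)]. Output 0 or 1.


Distances from query 19:
Point 23 (class 1): distance = 4
Point 14 (class 0): distance = 5
Point 30 (class 1): distance = 11
K=3 nearest neighbors: classes = [1, 0, 1]
Votes for class 1: 2 / 3
Majority vote => class 1

1


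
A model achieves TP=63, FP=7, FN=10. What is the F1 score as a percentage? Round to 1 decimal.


Precision = TP / (TP + FP) = 63 / 70 = 0.9
Recall = TP / (TP + FN) = 63 / 73 = 0.863
F1 = 2 * P * R / (P + R)
= 2 * 0.9 * 0.863 / (0.9 + 0.863)
= 1.5534 / 1.763
= 0.8811
As percentage: 88.1%

88.1


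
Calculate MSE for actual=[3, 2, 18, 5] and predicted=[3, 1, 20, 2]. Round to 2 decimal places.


Differences: [0, 1, -2, 3]
Squared errors: [0, 1, 4, 9]
Sum of squared errors = 14
MSE = 14 / 4 = 3.50

3.50


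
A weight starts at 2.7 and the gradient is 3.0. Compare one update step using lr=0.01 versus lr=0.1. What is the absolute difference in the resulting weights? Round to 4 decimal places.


With lr=0.01: w_new = 2.7 - 0.01 * 3.0 = 2.67
With lr=0.1: w_new = 2.7 - 0.1 * 3.0 = 2.4
Absolute difference = |2.67 - 2.4|
= 0.2700

0.2700


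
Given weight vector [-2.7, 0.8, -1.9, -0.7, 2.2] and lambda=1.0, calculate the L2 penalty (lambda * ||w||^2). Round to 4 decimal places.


Squaring each weight:
(-2.7)^2 = 7.29
0.8^2 = 0.64
(-1.9)^2 = 3.61
(-0.7)^2 = 0.49
2.2^2 = 4.84
Sum of squares = 16.87
Penalty = 1.0 * 16.87 = 16.8700

16.8700


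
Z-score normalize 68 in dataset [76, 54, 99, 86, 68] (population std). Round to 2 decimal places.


Mean = (76 + 54 + 99 + 86 + 68) / 5 = 76.6
Variance = sum((x_i - mean)^2) / n = 235.04
Std = sqrt(235.04) = 15.331
Z = (x - mean) / std
= (68 - 76.6) / 15.331
= -8.6 / 15.331
= -0.56

-0.56


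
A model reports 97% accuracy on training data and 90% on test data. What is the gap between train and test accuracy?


Gap = train_accuracy - test_accuracy
= 97 - 90
= 7%
This moderate gap may indicate mild overfitting.

7


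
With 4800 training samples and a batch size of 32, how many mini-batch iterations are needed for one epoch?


Iterations per epoch = dataset_size / batch_size
= 4800 / 32
= 150

150


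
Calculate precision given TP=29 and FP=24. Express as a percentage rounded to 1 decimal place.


Precision = TP / (TP + FP) * 100
= 29 / (29 + 24)
= 29 / 53
= 0.5472
= 54.7%

54.7


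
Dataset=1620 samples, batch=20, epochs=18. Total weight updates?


Iterations per epoch = 1620 / 20 = 81
Total updates = iterations_per_epoch * epochs
= 81 * 18
= 1458

1458


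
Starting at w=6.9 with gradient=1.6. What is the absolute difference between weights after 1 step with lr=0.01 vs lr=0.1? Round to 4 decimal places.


With lr=0.01: w_new = 6.9 - 0.01 * 1.6 = 6.884
With lr=0.1: w_new = 6.9 - 0.1 * 1.6 = 6.74
Absolute difference = |6.884 - 6.74|
= 0.1440

0.1440


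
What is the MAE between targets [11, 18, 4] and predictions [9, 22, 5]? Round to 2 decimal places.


Absolute errors: [2, 4, 1]
Sum of absolute errors = 7
MAE = 7 / 3 = 2.33

2.33


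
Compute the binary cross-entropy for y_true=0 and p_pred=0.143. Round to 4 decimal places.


For y=0: Loss = -log(1-p)
= -log(1 - 0.143)
= -log(0.857)
= -(-0.1543)
= 0.1543

0.1543


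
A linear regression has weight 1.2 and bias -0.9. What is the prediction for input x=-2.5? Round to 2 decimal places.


y = 1.2 * -2.5 + (-0.9)
= -3.0 + (-0.9)
= -3.90

-3.90


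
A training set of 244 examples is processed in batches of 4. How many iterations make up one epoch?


Iterations per epoch = dataset_size / batch_size
= 244 / 4
= 61

61


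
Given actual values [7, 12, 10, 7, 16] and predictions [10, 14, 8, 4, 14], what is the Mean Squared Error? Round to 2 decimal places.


Differences: [-3, -2, 2, 3, 2]
Squared errors: [9, 4, 4, 9, 4]
Sum of squared errors = 30
MSE = 30 / 5 = 6.00

6.00


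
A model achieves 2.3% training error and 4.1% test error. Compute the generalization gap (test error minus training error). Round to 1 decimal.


Generalization gap = test_error - train_error
= 4.1 - 2.3
= 1.8%
A small gap suggests good generalization.

1.8


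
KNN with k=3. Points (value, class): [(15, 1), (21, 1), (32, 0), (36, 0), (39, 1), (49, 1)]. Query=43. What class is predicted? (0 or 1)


Distances from query 43:
Point 39 (class 1): distance = 4
Point 49 (class 1): distance = 6
Point 36 (class 0): distance = 7
K=3 nearest neighbors: classes = [1, 1, 0]
Votes for class 1: 2 / 3
Majority vote => class 1

1


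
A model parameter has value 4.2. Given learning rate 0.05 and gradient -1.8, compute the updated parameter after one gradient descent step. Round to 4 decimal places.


w_new = w_old - lr * gradient
= 4.2 - 0.05 * -1.8
= 4.2 - (-0.09)
= 4.2900

4.2900


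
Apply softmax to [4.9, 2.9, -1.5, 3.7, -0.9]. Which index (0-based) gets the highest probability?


Softmax is a monotonic transformation, so it preserves the argmax.
We need to find the index of the maximum logit.
Index 0: 4.9
Index 1: 2.9
Index 2: -1.5
Index 3: 3.7
Index 4: -0.9
Maximum logit = 4.9 at index 0

0


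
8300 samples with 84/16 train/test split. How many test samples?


Train samples = 8300 * 84% = 6972
Test samples = 8300 - 6972
= 1328

1328


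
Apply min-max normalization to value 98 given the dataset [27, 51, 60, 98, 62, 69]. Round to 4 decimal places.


Min = 27, Max = 98
Range = 98 - 27 = 71
Scaled = (x - min) / (max - min)
= (98 - 27) / 71
= 71 / 71
= 1.0000

1.0000


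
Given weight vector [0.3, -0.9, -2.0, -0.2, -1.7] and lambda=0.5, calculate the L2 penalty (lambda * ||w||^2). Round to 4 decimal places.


Squaring each weight:
0.3^2 = 0.09
(-0.9)^2 = 0.81
(-2.0)^2 = 4.0
(-0.2)^2 = 0.04
(-1.7)^2 = 2.89
Sum of squares = 7.83
Penalty = 0.5 * 7.83 = 3.9150

3.9150


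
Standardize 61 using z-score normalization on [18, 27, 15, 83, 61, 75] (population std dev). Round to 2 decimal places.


Mean = (18 + 27 + 15 + 83 + 61 + 75) / 6 = 46.5
Variance = sum((x_i - mean)^2) / n = 756.5833
Std = sqrt(756.5833) = 27.5061
Z = (x - mean) / std
= (61 - 46.5) / 27.5061
= 14.5 / 27.5061
= 0.53

0.53


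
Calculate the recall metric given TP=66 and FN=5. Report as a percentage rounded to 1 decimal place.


Recall = TP / (TP + FN) * 100
= 66 / (66 + 5)
= 66 / 71
= 0.9296
= 93.0%

93.0


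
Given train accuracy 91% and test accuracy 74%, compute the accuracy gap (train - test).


Gap = train_accuracy - test_accuracy
= 91 - 74
= 17%
This gap suggests the model is overfitting.

17


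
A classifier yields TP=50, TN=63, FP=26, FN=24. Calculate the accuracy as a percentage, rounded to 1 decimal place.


Accuracy = (TP + TN) / (TP + TN + FP + FN) * 100
= (50 + 63) / (50 + 63 + 26 + 24)
= 113 / 163
= 0.6933
= 69.3%

69.3


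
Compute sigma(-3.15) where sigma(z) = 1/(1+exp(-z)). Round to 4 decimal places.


sigmoid(z) = 1 / (1 + exp(-z))
exp(-(-3.15)) = exp(3.15) = 23.3361
1 + 23.3361 = 24.3361
1 / 24.3361 = 0.0411

0.0411


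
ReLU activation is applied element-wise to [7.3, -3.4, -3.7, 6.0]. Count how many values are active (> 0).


ReLU(x) = max(0, x) for each element:
ReLU(7.3) = 7.3
ReLU(-3.4) = 0
ReLU(-3.7) = 0
ReLU(6.0) = 6.0
Active neurons (>0): 2

2


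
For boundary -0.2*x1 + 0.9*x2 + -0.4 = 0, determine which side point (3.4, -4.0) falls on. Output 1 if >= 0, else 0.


Compute -0.2 * 3.4 + 0.9 * -4.0 + -0.4
= -0.68 + -3.6 + -0.4
= -4.68
Since -4.68 < 0, the point is on the negative side.

0


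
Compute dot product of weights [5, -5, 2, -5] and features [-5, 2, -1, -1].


Element-wise products:
5 * -5 = -25
-5 * 2 = -10
2 * -1 = -2
-5 * -1 = 5
Sum = -25 + -10 + -2 + 5
= -32

-32


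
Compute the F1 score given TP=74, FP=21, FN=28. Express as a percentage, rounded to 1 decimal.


Precision = TP / (TP + FP) = 74 / 95 = 0.7789
Recall = TP / (TP + FN) = 74 / 102 = 0.7255
F1 = 2 * P * R / (P + R)
= 2 * 0.7789 * 0.7255 / (0.7789 + 0.7255)
= 1.1302 / 1.5044
= 0.7513
As percentage: 75.1%

75.1


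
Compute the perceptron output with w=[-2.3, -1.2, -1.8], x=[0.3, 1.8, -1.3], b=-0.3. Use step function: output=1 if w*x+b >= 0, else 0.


z = w . x + b
= -2.3*0.3 + -1.2*1.8 + -1.8*-1.3 + -0.3
= -0.69 + -2.16 + 2.34 + -0.3
= -0.51 + -0.3
= -0.81
Since z = -0.81 < 0, output = 0

0


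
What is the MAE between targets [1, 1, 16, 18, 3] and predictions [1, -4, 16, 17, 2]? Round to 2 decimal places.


Absolute errors: [0, 5, 0, 1, 1]
Sum of absolute errors = 7
MAE = 7 / 5 = 1.40

1.40


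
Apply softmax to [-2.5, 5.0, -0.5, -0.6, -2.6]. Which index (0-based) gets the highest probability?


Softmax is a monotonic transformation, so it preserves the argmax.
We need to find the index of the maximum logit.
Index 0: -2.5
Index 1: 5.0
Index 2: -0.5
Index 3: -0.6
Index 4: -2.6
Maximum logit = 5.0 at index 1

1


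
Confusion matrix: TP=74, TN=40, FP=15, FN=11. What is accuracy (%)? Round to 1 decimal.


Accuracy = (TP + TN) / (TP + TN + FP + FN) * 100
= (74 + 40) / (74 + 40 + 15 + 11)
= 114 / 140
= 0.8143
= 81.4%

81.4


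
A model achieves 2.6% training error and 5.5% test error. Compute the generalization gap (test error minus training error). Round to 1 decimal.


Generalization gap = test_error - train_error
= 5.5 - 2.6
= 2.9%
A moderate gap.

2.9


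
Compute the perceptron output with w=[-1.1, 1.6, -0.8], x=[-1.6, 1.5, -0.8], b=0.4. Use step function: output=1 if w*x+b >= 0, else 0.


z = w . x + b
= -1.1*-1.6 + 1.6*1.5 + -0.8*-0.8 + 0.4
= 1.76 + 2.4 + 0.64 + 0.4
= 4.8 + 0.4
= 5.2
Since z = 5.2 >= 0, output = 1

1


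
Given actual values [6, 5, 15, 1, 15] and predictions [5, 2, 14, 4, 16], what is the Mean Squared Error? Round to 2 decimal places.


Differences: [1, 3, 1, -3, -1]
Squared errors: [1, 9, 1, 9, 1]
Sum of squared errors = 21
MSE = 21 / 5 = 4.20

4.20


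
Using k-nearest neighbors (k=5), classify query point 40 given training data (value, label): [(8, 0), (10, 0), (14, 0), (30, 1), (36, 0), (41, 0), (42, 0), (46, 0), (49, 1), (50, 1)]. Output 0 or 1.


Distances from query 40:
Point 41 (class 0): distance = 1
Point 42 (class 0): distance = 2
Point 36 (class 0): distance = 4
Point 46 (class 0): distance = 6
Point 49 (class 1): distance = 9
K=5 nearest neighbors: classes = [0, 0, 0, 0, 1]
Votes for class 1: 1 / 5
Majority vote => class 0

0


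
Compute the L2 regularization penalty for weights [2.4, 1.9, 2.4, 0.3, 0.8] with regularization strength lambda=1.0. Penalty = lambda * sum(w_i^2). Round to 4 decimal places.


Squaring each weight:
2.4^2 = 5.76
1.9^2 = 3.61
2.4^2 = 5.76
0.3^2 = 0.09
0.8^2 = 0.64
Sum of squares = 15.86
Penalty = 1.0 * 15.86 = 15.8600

15.8600


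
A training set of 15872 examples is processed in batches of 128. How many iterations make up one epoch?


Iterations per epoch = dataset_size / batch_size
= 15872 / 128
= 124

124


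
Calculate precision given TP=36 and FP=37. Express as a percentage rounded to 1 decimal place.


Precision = TP / (TP + FP) * 100
= 36 / (36 + 37)
= 36 / 73
= 0.4932
= 49.3%

49.3


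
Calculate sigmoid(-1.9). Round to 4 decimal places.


sigmoid(z) = 1 / (1 + exp(-z))
exp(-(-1.9)) = exp(1.9) = 6.6859
1 + 6.6859 = 7.6859
1 / 7.6859 = 0.1301

0.1301


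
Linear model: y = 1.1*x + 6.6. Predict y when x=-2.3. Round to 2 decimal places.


y = 1.1 * -2.3 + (6.6)
= -2.53 + (6.6)
= 4.07

4.07


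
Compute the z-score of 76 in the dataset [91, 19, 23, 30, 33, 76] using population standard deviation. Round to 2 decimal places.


Mean = (91 + 19 + 23 + 30 + 33 + 76) / 6 = 45.3333
Variance = sum((x_i - mean)^2) / n = 767.5556
Std = sqrt(767.5556) = 27.7048
Z = (x - mean) / std
= (76 - 45.3333) / 27.7048
= 30.6667 / 27.7048
= 1.11

1.11


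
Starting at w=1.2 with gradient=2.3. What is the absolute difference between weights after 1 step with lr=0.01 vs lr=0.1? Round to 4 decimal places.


With lr=0.01: w_new = 1.2 - 0.01 * 2.3 = 1.177
With lr=0.1: w_new = 1.2 - 0.1 * 2.3 = 0.97
Absolute difference = |1.177 - 0.97|
= 0.2070

0.2070


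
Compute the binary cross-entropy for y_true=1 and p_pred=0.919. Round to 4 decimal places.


For y=1: Loss = -log(p)
= -log(0.919)
= -(-0.0845)
= 0.0845

0.0845


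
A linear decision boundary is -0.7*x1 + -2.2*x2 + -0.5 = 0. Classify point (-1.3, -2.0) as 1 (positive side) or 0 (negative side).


Compute -0.7 * -1.3 + -2.2 * -2.0 + -0.5
= 0.91 + 4.4 + -0.5
= 4.81
Since 4.81 >= 0, the point is on the positive side.

1


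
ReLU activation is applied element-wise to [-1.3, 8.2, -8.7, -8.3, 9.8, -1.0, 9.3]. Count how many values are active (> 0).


ReLU(x) = max(0, x) for each element:
ReLU(-1.3) = 0
ReLU(8.2) = 8.2
ReLU(-8.7) = 0
ReLU(-8.3) = 0
ReLU(9.8) = 9.8
ReLU(-1.0) = 0
ReLU(9.3) = 9.3
Active neurons (>0): 3

3


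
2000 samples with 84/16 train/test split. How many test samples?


Train samples = 2000 * 84% = 1680
Test samples = 2000 - 1680
= 320

320


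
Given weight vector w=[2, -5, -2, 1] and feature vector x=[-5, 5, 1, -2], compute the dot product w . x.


Element-wise products:
2 * -5 = -10
-5 * 5 = -25
-2 * 1 = -2
1 * -2 = -2
Sum = -10 + -25 + -2 + -2
= -39

-39


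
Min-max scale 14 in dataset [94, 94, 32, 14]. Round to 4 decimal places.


Min = 14, Max = 94
Range = 94 - 14 = 80
Scaled = (x - min) / (max - min)
= (14 - 14) / 80
= 0 / 80
= 0.0000

0.0000


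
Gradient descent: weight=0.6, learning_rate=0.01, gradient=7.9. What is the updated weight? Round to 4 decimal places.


w_new = w_old - lr * gradient
= 0.6 - 0.01 * 7.9
= 0.6 - (0.079)
= 0.5210

0.5210


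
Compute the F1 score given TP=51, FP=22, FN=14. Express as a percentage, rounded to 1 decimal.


Precision = TP / (TP + FP) = 51 / 73 = 0.6986
Recall = TP / (TP + FN) = 51 / 65 = 0.7846
F1 = 2 * P * R / (P + R)
= 2 * 0.6986 * 0.7846 / (0.6986 + 0.7846)
= 1.0963 / 1.4832
= 0.7391
As percentage: 73.9%

73.9


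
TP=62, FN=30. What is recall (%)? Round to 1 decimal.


Recall = TP / (TP + FN) * 100
= 62 / (62 + 30)
= 62 / 92
= 0.6739
= 67.4%

67.4


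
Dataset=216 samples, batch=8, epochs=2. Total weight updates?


Iterations per epoch = 216 / 8 = 27
Total updates = iterations_per_epoch * epochs
= 27 * 2
= 54

54


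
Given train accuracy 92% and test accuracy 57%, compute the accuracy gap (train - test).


Gap = train_accuracy - test_accuracy
= 92 - 57
= 35%
This large gap strongly indicates overfitting.

35


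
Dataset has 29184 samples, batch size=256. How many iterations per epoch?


Iterations per epoch = dataset_size / batch_size
= 29184 / 256
= 114

114


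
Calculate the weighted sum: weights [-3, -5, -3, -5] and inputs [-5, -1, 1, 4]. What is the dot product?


Element-wise products:
-3 * -5 = 15
-5 * -1 = 5
-3 * 1 = -3
-5 * 4 = -20
Sum = 15 + 5 + -3 + -20
= -3

-3


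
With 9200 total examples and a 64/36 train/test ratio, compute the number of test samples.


Train samples = 9200 * 64% = 5888
Test samples = 9200 - 5888
= 3312

3312


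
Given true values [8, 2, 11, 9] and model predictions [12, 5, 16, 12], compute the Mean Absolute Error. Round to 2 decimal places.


Absolute errors: [4, 3, 5, 3]
Sum of absolute errors = 15
MAE = 15 / 4 = 3.75

3.75


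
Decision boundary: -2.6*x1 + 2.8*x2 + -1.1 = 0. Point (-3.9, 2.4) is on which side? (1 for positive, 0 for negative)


Compute -2.6 * -3.9 + 2.8 * 2.4 + -1.1
= 10.14 + 6.72 + -1.1
= 15.76
Since 15.76 >= 0, the point is on the positive side.

1


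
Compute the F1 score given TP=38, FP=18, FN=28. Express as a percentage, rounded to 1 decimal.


Precision = TP / (TP + FP) = 38 / 56 = 0.6786
Recall = TP / (TP + FN) = 38 / 66 = 0.5758
F1 = 2 * P * R / (P + R)
= 2 * 0.6786 * 0.5758 / (0.6786 + 0.5758)
= 0.7814 / 1.2543
= 0.623
As percentage: 62.3%

62.3


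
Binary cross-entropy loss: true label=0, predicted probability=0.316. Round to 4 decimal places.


For y=0: Loss = -log(1-p)
= -log(1 - 0.316)
= -log(0.684)
= -(-0.3798)
= 0.3798

0.3798


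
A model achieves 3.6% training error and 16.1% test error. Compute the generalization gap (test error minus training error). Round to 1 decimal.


Generalization gap = test_error - train_error
= 16.1 - 3.6
= 12.5%
A large gap suggests overfitting.

12.5


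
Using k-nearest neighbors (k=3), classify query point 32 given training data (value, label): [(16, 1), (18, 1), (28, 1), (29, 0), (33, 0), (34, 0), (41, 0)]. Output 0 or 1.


Distances from query 32:
Point 33 (class 0): distance = 1
Point 34 (class 0): distance = 2
Point 29 (class 0): distance = 3
K=3 nearest neighbors: classes = [0, 0, 0]
Votes for class 1: 0 / 3
Majority vote => class 0

0


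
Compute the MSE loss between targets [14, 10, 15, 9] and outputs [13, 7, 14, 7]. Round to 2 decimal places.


Differences: [1, 3, 1, 2]
Squared errors: [1, 9, 1, 4]
Sum of squared errors = 15
MSE = 15 / 4 = 3.75

3.75


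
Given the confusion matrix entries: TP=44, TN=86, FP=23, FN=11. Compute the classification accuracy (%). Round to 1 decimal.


Accuracy = (TP + TN) / (TP + TN + FP + FN) * 100
= (44 + 86) / (44 + 86 + 23 + 11)
= 130 / 164
= 0.7927
= 79.3%

79.3


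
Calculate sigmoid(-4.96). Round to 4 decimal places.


sigmoid(z) = 1 / (1 + exp(-z))
exp(-(-4.96)) = exp(4.96) = 142.5938
1 + 142.5938 = 143.5938
1 / 143.5938 = 0.0070

0.0070


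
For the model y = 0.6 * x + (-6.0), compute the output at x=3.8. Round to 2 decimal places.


y = 0.6 * 3.8 + (-6.0)
= 2.28 + (-6.0)
= -3.72

-3.72


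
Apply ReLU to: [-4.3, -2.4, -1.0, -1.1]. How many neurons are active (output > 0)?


ReLU(x) = max(0, x) for each element:
ReLU(-4.3) = 0
ReLU(-2.4) = 0
ReLU(-1.0) = 0
ReLU(-1.1) = 0
Active neurons (>0): 0

0


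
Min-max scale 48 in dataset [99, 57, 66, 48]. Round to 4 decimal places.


Min = 48, Max = 99
Range = 99 - 48 = 51
Scaled = (x - min) / (max - min)
= (48 - 48) / 51
= 0 / 51
= 0.0000

0.0000


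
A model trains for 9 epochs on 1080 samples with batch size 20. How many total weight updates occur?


Iterations per epoch = 1080 / 20 = 54
Total updates = iterations_per_epoch * epochs
= 54 * 9
= 486

486


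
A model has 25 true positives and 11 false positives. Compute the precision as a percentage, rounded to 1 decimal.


Precision = TP / (TP + FP) * 100
= 25 / (25 + 11)
= 25 / 36
= 0.6944
= 69.4%

69.4


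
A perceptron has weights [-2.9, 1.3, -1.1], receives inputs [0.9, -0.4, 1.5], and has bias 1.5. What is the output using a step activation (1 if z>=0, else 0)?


z = w . x + b
= -2.9*0.9 + 1.3*-0.4 + -1.1*1.5 + 1.5
= -2.61 + -0.52 + -1.65 + 1.5
= -4.78 + 1.5
= -3.28
Since z = -3.28 < 0, output = 0

0


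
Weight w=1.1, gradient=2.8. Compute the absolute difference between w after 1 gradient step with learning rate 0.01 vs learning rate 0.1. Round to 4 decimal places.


With lr=0.01: w_new = 1.1 - 0.01 * 2.8 = 1.072
With lr=0.1: w_new = 1.1 - 0.1 * 2.8 = 0.82
Absolute difference = |1.072 - 0.82|
= 0.2520

0.2520


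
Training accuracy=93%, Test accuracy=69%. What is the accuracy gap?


Gap = train_accuracy - test_accuracy
= 93 - 69
= 24%
This large gap strongly indicates overfitting.

24


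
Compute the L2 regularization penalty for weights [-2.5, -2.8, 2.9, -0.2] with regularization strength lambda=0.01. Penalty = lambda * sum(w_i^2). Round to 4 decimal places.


Squaring each weight:
(-2.5)^2 = 6.25
(-2.8)^2 = 7.84
2.9^2 = 8.41
(-0.2)^2 = 0.04
Sum of squares = 22.54
Penalty = 0.01 * 22.54 = 0.2254

0.2254


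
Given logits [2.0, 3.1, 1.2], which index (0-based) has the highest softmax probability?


Softmax is a monotonic transformation, so it preserves the argmax.
We need to find the index of the maximum logit.
Index 0: 2.0
Index 1: 3.1
Index 2: 1.2
Maximum logit = 3.1 at index 1

1


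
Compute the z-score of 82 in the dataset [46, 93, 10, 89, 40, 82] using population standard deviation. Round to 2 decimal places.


Mean = (46 + 93 + 10 + 89 + 40 + 82) / 6 = 60.0
Variance = sum((x_i - mean)^2) / n = 918.3333
Std = sqrt(918.3333) = 30.304
Z = (x - mean) / std
= (82 - 60.0) / 30.304
= 22.0 / 30.304
= 0.73

0.73


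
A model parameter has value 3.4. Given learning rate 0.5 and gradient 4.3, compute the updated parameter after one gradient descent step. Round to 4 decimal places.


w_new = w_old - lr * gradient
= 3.4 - 0.5 * 4.3
= 3.4 - (2.15)
= 1.2500

1.2500


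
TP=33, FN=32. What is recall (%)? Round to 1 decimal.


Recall = TP / (TP + FN) * 100
= 33 / (33 + 32)
= 33 / 65
= 0.5077
= 50.8%

50.8


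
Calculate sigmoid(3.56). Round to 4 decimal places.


sigmoid(z) = 1 / (1 + exp(-z))
exp(-(3.56)) = exp(-3.56) = 0.0284
1 + 0.0284 = 1.0284
1 / 1.0284 = 0.9723

0.9723


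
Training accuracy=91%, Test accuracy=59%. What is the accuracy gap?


Gap = train_accuracy - test_accuracy
= 91 - 59
= 32%
This large gap strongly indicates overfitting.

32


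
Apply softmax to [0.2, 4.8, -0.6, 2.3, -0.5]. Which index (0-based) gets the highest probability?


Softmax is a monotonic transformation, so it preserves the argmax.
We need to find the index of the maximum logit.
Index 0: 0.2
Index 1: 4.8
Index 2: -0.6
Index 3: 2.3
Index 4: -0.5
Maximum logit = 4.8 at index 1

1


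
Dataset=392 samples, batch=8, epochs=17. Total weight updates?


Iterations per epoch = 392 / 8 = 49
Total updates = iterations_per_epoch * epochs
= 49 * 17
= 833

833


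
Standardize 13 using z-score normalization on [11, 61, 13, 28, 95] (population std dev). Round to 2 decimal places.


Mean = (11 + 61 + 13 + 28 + 95) / 5 = 41.6
Variance = sum((x_i - mean)^2) / n = 1033.44
Std = sqrt(1033.44) = 32.1472
Z = (x - mean) / std
= (13 - 41.6) / 32.1472
= -28.6 / 32.1472
= -0.89

-0.89


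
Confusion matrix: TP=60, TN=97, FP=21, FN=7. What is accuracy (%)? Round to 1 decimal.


Accuracy = (TP + TN) / (TP + TN + FP + FN) * 100
= (60 + 97) / (60 + 97 + 21 + 7)
= 157 / 185
= 0.8486
= 84.9%

84.9


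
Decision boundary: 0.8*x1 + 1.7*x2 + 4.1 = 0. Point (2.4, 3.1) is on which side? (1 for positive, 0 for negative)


Compute 0.8 * 2.4 + 1.7 * 3.1 + 4.1
= 1.92 + 5.27 + 4.1
= 11.29
Since 11.29 >= 0, the point is on the positive side.

1


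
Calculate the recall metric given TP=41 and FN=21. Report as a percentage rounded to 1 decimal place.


Recall = TP / (TP + FN) * 100
= 41 / (41 + 21)
= 41 / 62
= 0.6613
= 66.1%

66.1


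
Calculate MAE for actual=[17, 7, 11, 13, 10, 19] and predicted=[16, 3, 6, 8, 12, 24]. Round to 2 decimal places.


Absolute errors: [1, 4, 5, 5, 2, 5]
Sum of absolute errors = 22
MAE = 22 / 6 = 3.67

3.67


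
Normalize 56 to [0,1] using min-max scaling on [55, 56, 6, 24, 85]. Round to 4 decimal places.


Min = 6, Max = 85
Range = 85 - 6 = 79
Scaled = (x - min) / (max - min)
= (56 - 6) / 79
= 50 / 79
= 0.6329

0.6329


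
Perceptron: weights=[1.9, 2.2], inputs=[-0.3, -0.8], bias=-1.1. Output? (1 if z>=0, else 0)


z = w . x + b
= 1.9*-0.3 + 2.2*-0.8 + -1.1
= -0.57 + -1.76 + -1.1
= -2.33 + -1.1
= -3.43
Since z = -3.43 < 0, output = 0

0


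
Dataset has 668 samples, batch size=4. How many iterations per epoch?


Iterations per epoch = dataset_size / batch_size
= 668 / 4
= 167

167


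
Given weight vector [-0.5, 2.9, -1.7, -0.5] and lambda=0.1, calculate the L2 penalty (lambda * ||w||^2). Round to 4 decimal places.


Squaring each weight:
(-0.5)^2 = 0.25
2.9^2 = 8.41
(-1.7)^2 = 2.89
(-0.5)^2 = 0.25
Sum of squares = 11.8
Penalty = 0.1 * 11.8 = 1.1800

1.1800


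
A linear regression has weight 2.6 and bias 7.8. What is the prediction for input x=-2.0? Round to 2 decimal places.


y = 2.6 * -2.0 + (7.8)
= -5.2 + (7.8)
= 2.60

2.60


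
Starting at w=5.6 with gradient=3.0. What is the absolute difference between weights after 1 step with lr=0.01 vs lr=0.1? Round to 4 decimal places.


With lr=0.01: w_new = 5.6 - 0.01 * 3.0 = 5.57
With lr=0.1: w_new = 5.6 - 0.1 * 3.0 = 5.3
Absolute difference = |5.57 - 5.3|
= 0.2700

0.2700


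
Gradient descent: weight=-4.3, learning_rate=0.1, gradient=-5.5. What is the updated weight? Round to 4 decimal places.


w_new = w_old - lr * gradient
= -4.3 - 0.1 * -5.5
= -4.3 - (-0.55)
= -3.7500

-3.7500


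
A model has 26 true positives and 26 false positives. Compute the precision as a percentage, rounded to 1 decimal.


Precision = TP / (TP + FP) * 100
= 26 / (26 + 26)
= 26 / 52
= 0.5
= 50.0%

50.0


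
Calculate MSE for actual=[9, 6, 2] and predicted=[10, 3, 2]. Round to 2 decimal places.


Differences: [-1, 3, 0]
Squared errors: [1, 9, 0]
Sum of squared errors = 10
MSE = 10 / 3 = 3.33

3.33


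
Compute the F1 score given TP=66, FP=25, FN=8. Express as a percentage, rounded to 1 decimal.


Precision = TP / (TP + FP) = 66 / 91 = 0.7253
Recall = TP / (TP + FN) = 66 / 74 = 0.8919
F1 = 2 * P * R / (P + R)
= 2 * 0.7253 * 0.8919 / (0.7253 + 0.8919)
= 1.2937 / 1.6172
= 0.8
As percentage: 80.0%

80.0


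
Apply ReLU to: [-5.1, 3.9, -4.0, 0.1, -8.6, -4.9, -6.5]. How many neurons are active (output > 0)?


ReLU(x) = max(0, x) for each element:
ReLU(-5.1) = 0
ReLU(3.9) = 3.9
ReLU(-4.0) = 0
ReLU(0.1) = 0.1
ReLU(-8.6) = 0
ReLU(-4.9) = 0
ReLU(-6.5) = 0
Active neurons (>0): 2

2


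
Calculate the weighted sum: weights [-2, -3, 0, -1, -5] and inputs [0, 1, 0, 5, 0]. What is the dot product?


Element-wise products:
-2 * 0 = 0
-3 * 1 = -3
0 * 0 = 0
-1 * 5 = -5
-5 * 0 = 0
Sum = 0 + -3 + 0 + -5 + 0
= -8

-8


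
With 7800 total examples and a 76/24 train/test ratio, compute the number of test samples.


Train samples = 7800 * 76% = 5928
Test samples = 7800 - 5928
= 1872

1872


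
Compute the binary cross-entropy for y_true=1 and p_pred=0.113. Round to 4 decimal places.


For y=1: Loss = -log(p)
= -log(0.113)
= -(-2.1804)
= 2.1804

2.1804


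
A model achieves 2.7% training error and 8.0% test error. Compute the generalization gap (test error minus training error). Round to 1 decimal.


Generalization gap = test_error - train_error
= 8.0 - 2.7
= 5.3%
A moderate gap.

5.3


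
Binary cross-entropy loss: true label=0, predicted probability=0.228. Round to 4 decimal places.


For y=0: Loss = -log(1-p)
= -log(1 - 0.228)
= -log(0.772)
= -(-0.2588)
= 0.2588

0.2588


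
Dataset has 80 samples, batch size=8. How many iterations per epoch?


Iterations per epoch = dataset_size / batch_size
= 80 / 8
= 10

10


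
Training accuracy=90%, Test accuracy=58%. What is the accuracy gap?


Gap = train_accuracy - test_accuracy
= 90 - 58
= 32%
This large gap strongly indicates overfitting.

32


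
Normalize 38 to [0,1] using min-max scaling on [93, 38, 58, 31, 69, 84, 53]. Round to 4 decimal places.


Min = 31, Max = 93
Range = 93 - 31 = 62
Scaled = (x - min) / (max - min)
= (38 - 31) / 62
= 7 / 62
= 0.1129

0.1129


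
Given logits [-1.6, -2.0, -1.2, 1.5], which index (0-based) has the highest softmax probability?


Softmax is a monotonic transformation, so it preserves the argmax.
We need to find the index of the maximum logit.
Index 0: -1.6
Index 1: -2.0
Index 2: -1.2
Index 3: 1.5
Maximum logit = 1.5 at index 3

3


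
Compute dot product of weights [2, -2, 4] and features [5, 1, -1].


Element-wise products:
2 * 5 = 10
-2 * 1 = -2
4 * -1 = -4
Sum = 10 + -2 + -4
= 4

4


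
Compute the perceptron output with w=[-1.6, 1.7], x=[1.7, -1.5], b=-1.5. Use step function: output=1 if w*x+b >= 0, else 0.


z = w . x + b
= -1.6*1.7 + 1.7*-1.5 + -1.5
= -2.72 + -2.55 + -1.5
= -5.27 + -1.5
= -6.77
Since z = -6.77 < 0, output = 0

0


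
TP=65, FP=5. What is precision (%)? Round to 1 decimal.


Precision = TP / (TP + FP) * 100
= 65 / (65 + 5)
= 65 / 70
= 0.9286
= 92.9%

92.9


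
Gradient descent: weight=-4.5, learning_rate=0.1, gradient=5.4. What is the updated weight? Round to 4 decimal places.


w_new = w_old - lr * gradient
= -4.5 - 0.1 * 5.4
= -4.5 - (0.54)
= -5.0400

-5.0400


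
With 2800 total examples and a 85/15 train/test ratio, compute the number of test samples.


Train samples = 2800 * 85% = 2380
Test samples = 2800 - 2380
= 420

420


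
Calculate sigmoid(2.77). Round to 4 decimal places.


sigmoid(z) = 1 / (1 + exp(-z))
exp(-(2.77)) = exp(-2.77) = 0.0627
1 + 0.0627 = 1.0627
1 / 1.0627 = 0.9410

0.9410


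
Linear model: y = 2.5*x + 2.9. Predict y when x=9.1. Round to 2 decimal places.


y = 2.5 * 9.1 + (2.9)
= 22.75 + (2.9)
= 25.65

25.65


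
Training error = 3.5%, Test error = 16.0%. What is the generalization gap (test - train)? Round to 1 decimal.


Generalization gap = test_error - train_error
= 16.0 - 3.5
= 12.5%
A large gap suggests overfitting.

12.5


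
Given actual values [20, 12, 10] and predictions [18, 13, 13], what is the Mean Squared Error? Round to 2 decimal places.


Differences: [2, -1, -3]
Squared errors: [4, 1, 9]
Sum of squared errors = 14
MSE = 14 / 3 = 4.67

4.67


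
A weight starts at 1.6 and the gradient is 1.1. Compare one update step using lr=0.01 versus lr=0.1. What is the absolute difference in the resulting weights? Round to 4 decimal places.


With lr=0.01: w_new = 1.6 - 0.01 * 1.1 = 1.589
With lr=0.1: w_new = 1.6 - 0.1 * 1.1 = 1.49
Absolute difference = |1.589 - 1.49|
= 0.0990

0.0990


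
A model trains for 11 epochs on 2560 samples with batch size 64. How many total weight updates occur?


Iterations per epoch = 2560 / 64 = 40
Total updates = iterations_per_epoch * epochs
= 40 * 11
= 440

440


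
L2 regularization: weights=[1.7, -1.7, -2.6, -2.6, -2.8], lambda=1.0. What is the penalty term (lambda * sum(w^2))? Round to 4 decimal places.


Squaring each weight:
1.7^2 = 2.89
(-1.7)^2 = 2.89
(-2.6)^2 = 6.76
(-2.6)^2 = 6.76
(-2.8)^2 = 7.84
Sum of squares = 27.14
Penalty = 1.0 * 27.14 = 27.1400

27.1400


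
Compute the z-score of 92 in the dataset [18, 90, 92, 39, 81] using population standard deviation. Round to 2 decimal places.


Mean = (18 + 90 + 92 + 39 + 81) / 5 = 64.0
Variance = sum((x_i - mean)^2) / n = 898.0
Std = sqrt(898.0) = 29.9666
Z = (x - mean) / std
= (92 - 64.0) / 29.9666
= 28.0 / 29.9666
= 0.93

0.93


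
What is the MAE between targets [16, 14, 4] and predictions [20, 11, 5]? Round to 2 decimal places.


Absolute errors: [4, 3, 1]
Sum of absolute errors = 8
MAE = 8 / 3 = 2.67

2.67


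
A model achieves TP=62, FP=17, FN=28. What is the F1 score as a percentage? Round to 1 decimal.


Precision = TP / (TP + FP) = 62 / 79 = 0.7848
Recall = TP / (TP + FN) = 62 / 90 = 0.6889
F1 = 2 * P * R / (P + R)
= 2 * 0.7848 * 0.6889 / (0.7848 + 0.6889)
= 1.0813 / 1.4737
= 0.7337
As percentage: 73.4%

73.4


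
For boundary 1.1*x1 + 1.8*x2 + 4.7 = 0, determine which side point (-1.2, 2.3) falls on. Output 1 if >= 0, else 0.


Compute 1.1 * -1.2 + 1.8 * 2.3 + 4.7
= -1.32 + 4.14 + 4.7
= 7.52
Since 7.52 >= 0, the point is on the positive side.

1


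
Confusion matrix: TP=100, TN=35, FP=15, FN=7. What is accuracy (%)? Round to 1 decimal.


Accuracy = (TP + TN) / (TP + TN + FP + FN) * 100
= (100 + 35) / (100 + 35 + 15 + 7)
= 135 / 157
= 0.8599
= 86.0%

86.0


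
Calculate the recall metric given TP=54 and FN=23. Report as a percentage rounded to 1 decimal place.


Recall = TP / (TP + FN) * 100
= 54 / (54 + 23)
= 54 / 77
= 0.7013
= 70.1%

70.1


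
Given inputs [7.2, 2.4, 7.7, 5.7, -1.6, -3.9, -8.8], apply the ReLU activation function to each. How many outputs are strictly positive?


ReLU(x) = max(0, x) for each element:
ReLU(7.2) = 7.2
ReLU(2.4) = 2.4
ReLU(7.7) = 7.7
ReLU(5.7) = 5.7
ReLU(-1.6) = 0
ReLU(-3.9) = 0
ReLU(-8.8) = 0
Active neurons (>0): 4

4


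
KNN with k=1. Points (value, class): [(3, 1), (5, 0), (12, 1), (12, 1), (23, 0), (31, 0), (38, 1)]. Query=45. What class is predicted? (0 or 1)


Distances from query 45:
Point 38 (class 1): distance = 7
K=1 nearest neighbors: classes = [1]
Votes for class 1: 1 / 1
Majority vote => class 1

1


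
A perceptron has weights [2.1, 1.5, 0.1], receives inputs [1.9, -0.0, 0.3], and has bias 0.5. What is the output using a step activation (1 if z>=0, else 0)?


z = w . x + b
= 2.1*1.9 + 1.5*-0.0 + 0.1*0.3 + 0.5
= 3.99 + -0.0 + 0.03 + 0.5
= 4.02 + 0.5
= 4.52
Since z = 4.52 >= 0, output = 1

1


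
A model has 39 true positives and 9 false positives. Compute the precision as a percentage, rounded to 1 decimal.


Precision = TP / (TP + FP) * 100
= 39 / (39 + 9)
= 39 / 48
= 0.8125
= 81.3%

81.3


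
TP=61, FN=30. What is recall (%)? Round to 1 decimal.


Recall = TP / (TP + FN) * 100
= 61 / (61 + 30)
= 61 / 91
= 0.6703
= 67.0%

67.0


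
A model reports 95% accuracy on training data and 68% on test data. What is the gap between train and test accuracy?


Gap = train_accuracy - test_accuracy
= 95 - 68
= 27%
This large gap strongly indicates overfitting.

27


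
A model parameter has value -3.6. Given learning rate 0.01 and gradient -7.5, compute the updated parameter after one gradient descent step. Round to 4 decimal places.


w_new = w_old - lr * gradient
= -3.6 - 0.01 * -7.5
= -3.6 - (-0.075)
= -3.5250

-3.5250


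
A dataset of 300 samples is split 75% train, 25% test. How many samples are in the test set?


Train samples = 300 * 75% = 225
Test samples = 300 - 225
= 75

75


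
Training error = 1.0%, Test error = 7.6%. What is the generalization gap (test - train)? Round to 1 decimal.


Generalization gap = test_error - train_error
= 7.6 - 1.0
= 6.6%
A moderate gap.

6.6


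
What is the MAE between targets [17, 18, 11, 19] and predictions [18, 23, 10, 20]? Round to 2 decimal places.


Absolute errors: [1, 5, 1, 1]
Sum of absolute errors = 8
MAE = 8 / 4 = 2.00

2.00


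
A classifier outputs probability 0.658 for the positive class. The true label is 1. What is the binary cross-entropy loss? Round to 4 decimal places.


For y=1: Loss = -log(p)
= -log(0.658)
= -(-0.4186)
= 0.4186

0.4186


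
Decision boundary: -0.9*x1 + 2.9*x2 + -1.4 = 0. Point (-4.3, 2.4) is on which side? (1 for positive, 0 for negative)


Compute -0.9 * -4.3 + 2.9 * 2.4 + -1.4
= 3.87 + 6.96 + -1.4
= 9.43
Since 9.43 >= 0, the point is on the positive side.

1


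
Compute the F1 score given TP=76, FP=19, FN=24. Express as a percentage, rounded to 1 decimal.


Precision = TP / (TP + FP) = 76 / 95 = 0.8
Recall = TP / (TP + FN) = 76 / 100 = 0.76
F1 = 2 * P * R / (P + R)
= 2 * 0.8 * 0.76 / (0.8 + 0.76)
= 1.216 / 1.56
= 0.7795
As percentage: 77.9%

77.9


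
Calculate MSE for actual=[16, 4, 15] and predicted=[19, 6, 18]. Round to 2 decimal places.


Differences: [-3, -2, -3]
Squared errors: [9, 4, 9]
Sum of squared errors = 22
MSE = 22 / 3 = 7.33

7.33


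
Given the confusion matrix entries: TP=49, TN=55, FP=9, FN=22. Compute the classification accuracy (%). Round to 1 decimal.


Accuracy = (TP + TN) / (TP + TN + FP + FN) * 100
= (49 + 55) / (49 + 55 + 9 + 22)
= 104 / 135
= 0.7704
= 77.0%

77.0


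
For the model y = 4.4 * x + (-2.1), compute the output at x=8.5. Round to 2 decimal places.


y = 4.4 * 8.5 + (-2.1)
= 37.4 + (-2.1)
= 35.30

35.30


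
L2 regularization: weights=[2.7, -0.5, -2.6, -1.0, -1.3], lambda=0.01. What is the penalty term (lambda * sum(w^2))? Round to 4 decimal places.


Squaring each weight:
2.7^2 = 7.29
(-0.5)^2 = 0.25
(-2.6)^2 = 6.76
(-1.0)^2 = 1.0
(-1.3)^2 = 1.69
Sum of squares = 16.99
Penalty = 0.01 * 16.99 = 0.1699

0.1699


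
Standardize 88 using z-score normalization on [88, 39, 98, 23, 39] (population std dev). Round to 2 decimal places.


Mean = (88 + 39 + 98 + 23 + 39) / 5 = 57.4
Variance = sum((x_i - mean)^2) / n = 889.04
Std = sqrt(889.04) = 29.8168
Z = (x - mean) / std
= (88 - 57.4) / 29.8168
= 30.6 / 29.8168
= 1.03

1.03


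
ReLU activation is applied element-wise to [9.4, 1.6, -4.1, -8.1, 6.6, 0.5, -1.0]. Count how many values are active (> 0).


ReLU(x) = max(0, x) for each element:
ReLU(9.4) = 9.4
ReLU(1.6) = 1.6
ReLU(-4.1) = 0
ReLU(-8.1) = 0
ReLU(6.6) = 6.6
ReLU(0.5) = 0.5
ReLU(-1.0) = 0
Active neurons (>0): 4

4


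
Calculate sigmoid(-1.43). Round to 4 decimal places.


sigmoid(z) = 1 / (1 + exp(-z))
exp(-(-1.43)) = exp(1.43) = 4.1787
1 + 4.1787 = 5.1787
1 / 5.1787 = 0.1931

0.1931


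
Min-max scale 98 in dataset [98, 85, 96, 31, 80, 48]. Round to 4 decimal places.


Min = 31, Max = 98
Range = 98 - 31 = 67
Scaled = (x - min) / (max - min)
= (98 - 31) / 67
= 67 / 67
= 1.0000

1.0000


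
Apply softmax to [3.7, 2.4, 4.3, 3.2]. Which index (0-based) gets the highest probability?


Softmax is a monotonic transformation, so it preserves the argmax.
We need to find the index of the maximum logit.
Index 0: 3.7
Index 1: 2.4
Index 2: 4.3
Index 3: 3.2
Maximum logit = 4.3 at index 2

2


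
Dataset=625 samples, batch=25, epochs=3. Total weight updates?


Iterations per epoch = 625 / 25 = 25
Total updates = iterations_per_epoch * epochs
= 25 * 3
= 75

75


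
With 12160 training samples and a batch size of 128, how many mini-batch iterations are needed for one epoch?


Iterations per epoch = dataset_size / batch_size
= 12160 / 128
= 95

95


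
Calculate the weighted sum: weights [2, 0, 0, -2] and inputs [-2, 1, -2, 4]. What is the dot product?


Element-wise products:
2 * -2 = -4
0 * 1 = 0
0 * -2 = 0
-2 * 4 = -8
Sum = -4 + 0 + 0 + -8
= -12

-12


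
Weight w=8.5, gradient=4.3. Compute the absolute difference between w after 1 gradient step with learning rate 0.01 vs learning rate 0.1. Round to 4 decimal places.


With lr=0.01: w_new = 8.5 - 0.01 * 4.3 = 8.457
With lr=0.1: w_new = 8.5 - 0.1 * 4.3 = 8.07
Absolute difference = |8.457 - 8.07|
= 0.3870

0.3870


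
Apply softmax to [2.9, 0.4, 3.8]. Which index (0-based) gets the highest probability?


Softmax is a monotonic transformation, so it preserves the argmax.
We need to find the index of the maximum logit.
Index 0: 2.9
Index 1: 0.4
Index 2: 3.8
Maximum logit = 3.8 at index 2

2


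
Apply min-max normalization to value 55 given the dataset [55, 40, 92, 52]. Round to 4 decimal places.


Min = 40, Max = 92
Range = 92 - 40 = 52
Scaled = (x - min) / (max - min)
= (55 - 40) / 52
= 15 / 52
= 0.2885

0.2885


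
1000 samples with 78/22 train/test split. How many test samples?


Train samples = 1000 * 78% = 780
Test samples = 1000 - 780
= 220

220


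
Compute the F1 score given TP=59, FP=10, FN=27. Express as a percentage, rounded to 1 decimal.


Precision = TP / (TP + FP) = 59 / 69 = 0.8551
Recall = TP / (TP + FN) = 59 / 86 = 0.686
F1 = 2 * P * R / (P + R)
= 2 * 0.8551 * 0.686 / (0.8551 + 0.686)
= 1.1732 / 1.5411
= 0.7613
As percentage: 76.1%

76.1


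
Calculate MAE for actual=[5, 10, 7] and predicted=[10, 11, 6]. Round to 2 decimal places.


Absolute errors: [5, 1, 1]
Sum of absolute errors = 7
MAE = 7 / 3 = 2.33

2.33


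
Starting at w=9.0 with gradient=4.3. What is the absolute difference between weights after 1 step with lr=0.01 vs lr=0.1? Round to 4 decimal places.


With lr=0.01: w_new = 9.0 - 0.01 * 4.3 = 8.957
With lr=0.1: w_new = 9.0 - 0.1 * 4.3 = 8.57
Absolute difference = |8.957 - 8.57|
= 0.3870

0.3870


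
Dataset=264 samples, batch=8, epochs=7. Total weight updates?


Iterations per epoch = 264 / 8 = 33
Total updates = iterations_per_epoch * epochs
= 33 * 7
= 231

231


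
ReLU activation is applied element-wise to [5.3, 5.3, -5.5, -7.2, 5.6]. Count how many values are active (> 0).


ReLU(x) = max(0, x) for each element:
ReLU(5.3) = 5.3
ReLU(5.3) = 5.3
ReLU(-5.5) = 0
ReLU(-7.2) = 0
ReLU(5.6) = 5.6
Active neurons (>0): 3

3
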